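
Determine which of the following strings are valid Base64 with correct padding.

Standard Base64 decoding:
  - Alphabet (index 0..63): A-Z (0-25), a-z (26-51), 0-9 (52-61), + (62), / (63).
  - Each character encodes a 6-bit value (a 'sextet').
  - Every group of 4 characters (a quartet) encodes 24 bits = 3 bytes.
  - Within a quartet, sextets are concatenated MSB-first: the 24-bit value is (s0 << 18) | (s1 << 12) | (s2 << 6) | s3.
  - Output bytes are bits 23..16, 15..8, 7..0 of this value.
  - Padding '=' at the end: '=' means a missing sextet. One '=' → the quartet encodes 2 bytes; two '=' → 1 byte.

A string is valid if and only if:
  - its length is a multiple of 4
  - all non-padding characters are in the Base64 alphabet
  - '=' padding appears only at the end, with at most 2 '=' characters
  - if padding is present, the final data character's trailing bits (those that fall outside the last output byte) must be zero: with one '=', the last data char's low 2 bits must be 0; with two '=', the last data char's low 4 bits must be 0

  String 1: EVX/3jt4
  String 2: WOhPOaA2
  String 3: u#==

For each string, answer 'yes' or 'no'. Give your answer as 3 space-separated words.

String 1: 'EVX/3jt4' → valid
String 2: 'WOhPOaA2' → valid
String 3: 'u#==' → invalid (bad char(s): ['#'])

Answer: yes yes no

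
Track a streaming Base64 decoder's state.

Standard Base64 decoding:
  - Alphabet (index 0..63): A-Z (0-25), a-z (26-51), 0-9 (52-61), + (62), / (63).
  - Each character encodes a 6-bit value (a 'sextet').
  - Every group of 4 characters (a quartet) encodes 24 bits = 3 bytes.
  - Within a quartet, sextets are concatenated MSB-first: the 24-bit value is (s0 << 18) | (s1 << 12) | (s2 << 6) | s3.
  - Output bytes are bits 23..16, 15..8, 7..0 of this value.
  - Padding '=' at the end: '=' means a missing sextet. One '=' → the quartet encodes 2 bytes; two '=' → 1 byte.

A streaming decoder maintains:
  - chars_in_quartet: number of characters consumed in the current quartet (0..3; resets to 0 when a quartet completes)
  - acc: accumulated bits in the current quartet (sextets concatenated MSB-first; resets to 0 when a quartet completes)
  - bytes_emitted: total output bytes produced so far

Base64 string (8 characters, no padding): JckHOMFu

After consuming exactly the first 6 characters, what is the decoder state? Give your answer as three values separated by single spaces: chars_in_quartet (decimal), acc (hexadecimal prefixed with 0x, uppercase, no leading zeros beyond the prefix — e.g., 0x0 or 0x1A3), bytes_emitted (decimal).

Answer: 2 0x38C 3

Derivation:
After char 0 ('J'=9): chars_in_quartet=1 acc=0x9 bytes_emitted=0
After char 1 ('c'=28): chars_in_quartet=2 acc=0x25C bytes_emitted=0
After char 2 ('k'=36): chars_in_quartet=3 acc=0x9724 bytes_emitted=0
After char 3 ('H'=7): chars_in_quartet=4 acc=0x25C907 -> emit 25 C9 07, reset; bytes_emitted=3
After char 4 ('O'=14): chars_in_quartet=1 acc=0xE bytes_emitted=3
After char 5 ('M'=12): chars_in_quartet=2 acc=0x38C bytes_emitted=3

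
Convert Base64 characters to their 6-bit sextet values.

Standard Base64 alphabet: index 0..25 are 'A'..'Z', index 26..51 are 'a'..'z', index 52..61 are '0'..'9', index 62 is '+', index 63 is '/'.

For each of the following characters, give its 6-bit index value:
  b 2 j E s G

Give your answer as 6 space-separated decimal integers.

'b': a..z range, 26 + ord('b') − ord('a') = 27
'2': 0..9 range, 52 + ord('2') − ord('0') = 54
'j': a..z range, 26 + ord('j') − ord('a') = 35
'E': A..Z range, ord('E') − ord('A') = 4
's': a..z range, 26 + ord('s') − ord('a') = 44
'G': A..Z range, ord('G') − ord('A') = 6

Answer: 27 54 35 4 44 6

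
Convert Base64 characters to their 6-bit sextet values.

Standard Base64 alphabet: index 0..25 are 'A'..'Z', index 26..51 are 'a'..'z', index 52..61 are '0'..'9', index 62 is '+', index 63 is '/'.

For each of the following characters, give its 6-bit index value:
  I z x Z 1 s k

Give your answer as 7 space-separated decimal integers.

'I': A..Z range, ord('I') − ord('A') = 8
'z': a..z range, 26 + ord('z') − ord('a') = 51
'x': a..z range, 26 + ord('x') − ord('a') = 49
'Z': A..Z range, ord('Z') − ord('A') = 25
'1': 0..9 range, 52 + ord('1') − ord('0') = 53
's': a..z range, 26 + ord('s') − ord('a') = 44
'k': a..z range, 26 + ord('k') − ord('a') = 36

Answer: 8 51 49 25 53 44 36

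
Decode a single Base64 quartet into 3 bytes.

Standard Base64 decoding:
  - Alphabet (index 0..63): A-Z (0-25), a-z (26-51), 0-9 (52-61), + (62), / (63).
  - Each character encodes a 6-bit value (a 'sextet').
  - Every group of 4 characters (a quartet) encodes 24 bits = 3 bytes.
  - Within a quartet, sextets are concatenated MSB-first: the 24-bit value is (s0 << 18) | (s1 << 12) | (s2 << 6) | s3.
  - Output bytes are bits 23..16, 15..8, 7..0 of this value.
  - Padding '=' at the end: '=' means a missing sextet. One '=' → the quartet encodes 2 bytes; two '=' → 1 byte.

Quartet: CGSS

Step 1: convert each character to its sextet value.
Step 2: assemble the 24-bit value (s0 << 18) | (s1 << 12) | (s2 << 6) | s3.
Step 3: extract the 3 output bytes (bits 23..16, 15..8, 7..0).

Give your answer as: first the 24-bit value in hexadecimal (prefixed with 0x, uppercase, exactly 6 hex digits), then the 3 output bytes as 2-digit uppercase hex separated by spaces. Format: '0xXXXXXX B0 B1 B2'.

Answer: 0x086492 08 64 92

Derivation:
Sextets: C=2, G=6, S=18, S=18
24-bit: (2<<18) | (6<<12) | (18<<6) | 18
      = 0x080000 | 0x006000 | 0x000480 | 0x000012
      = 0x086492
Bytes: (v>>16)&0xFF=08, (v>>8)&0xFF=64, v&0xFF=92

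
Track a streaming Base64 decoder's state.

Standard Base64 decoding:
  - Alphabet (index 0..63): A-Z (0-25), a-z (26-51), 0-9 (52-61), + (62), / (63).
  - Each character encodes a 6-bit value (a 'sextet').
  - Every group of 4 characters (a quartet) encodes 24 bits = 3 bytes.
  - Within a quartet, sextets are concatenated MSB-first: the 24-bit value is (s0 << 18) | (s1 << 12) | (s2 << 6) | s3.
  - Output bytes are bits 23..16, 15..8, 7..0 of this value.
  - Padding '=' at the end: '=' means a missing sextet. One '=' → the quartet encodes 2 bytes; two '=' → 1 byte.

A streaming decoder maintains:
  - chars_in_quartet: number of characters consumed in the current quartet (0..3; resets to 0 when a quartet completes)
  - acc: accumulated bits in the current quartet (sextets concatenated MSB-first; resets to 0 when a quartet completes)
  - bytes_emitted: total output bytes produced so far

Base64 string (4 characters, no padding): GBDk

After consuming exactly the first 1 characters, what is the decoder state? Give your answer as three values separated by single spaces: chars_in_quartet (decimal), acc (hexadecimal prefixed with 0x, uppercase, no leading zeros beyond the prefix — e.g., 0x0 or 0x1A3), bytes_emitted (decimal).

After char 0 ('G'=6): chars_in_quartet=1 acc=0x6 bytes_emitted=0

Answer: 1 0x6 0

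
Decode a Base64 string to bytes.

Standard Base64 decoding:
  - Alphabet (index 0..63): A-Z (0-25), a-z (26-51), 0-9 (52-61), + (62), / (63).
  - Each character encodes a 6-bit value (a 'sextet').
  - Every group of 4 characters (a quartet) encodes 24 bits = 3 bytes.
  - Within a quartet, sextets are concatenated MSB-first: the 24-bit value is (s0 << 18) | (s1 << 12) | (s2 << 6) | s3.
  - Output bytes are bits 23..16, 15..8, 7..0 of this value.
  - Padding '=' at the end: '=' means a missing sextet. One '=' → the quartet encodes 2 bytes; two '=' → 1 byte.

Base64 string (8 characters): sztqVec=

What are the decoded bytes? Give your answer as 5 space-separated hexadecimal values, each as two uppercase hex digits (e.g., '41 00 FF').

After char 0 ('s'=44): chars_in_quartet=1 acc=0x2C bytes_emitted=0
After char 1 ('z'=51): chars_in_quartet=2 acc=0xB33 bytes_emitted=0
After char 2 ('t'=45): chars_in_quartet=3 acc=0x2CCED bytes_emitted=0
After char 3 ('q'=42): chars_in_quartet=4 acc=0xB33B6A -> emit B3 3B 6A, reset; bytes_emitted=3
After char 4 ('V'=21): chars_in_quartet=1 acc=0x15 bytes_emitted=3
After char 5 ('e'=30): chars_in_quartet=2 acc=0x55E bytes_emitted=3
After char 6 ('c'=28): chars_in_quartet=3 acc=0x1579C bytes_emitted=3
Padding '=': partial quartet acc=0x1579C -> emit 55 E7; bytes_emitted=5

Answer: B3 3B 6A 55 E7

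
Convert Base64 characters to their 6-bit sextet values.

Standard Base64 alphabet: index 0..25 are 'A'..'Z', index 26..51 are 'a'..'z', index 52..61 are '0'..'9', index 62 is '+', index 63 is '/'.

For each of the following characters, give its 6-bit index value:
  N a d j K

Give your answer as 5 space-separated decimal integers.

Answer: 13 26 29 35 10

Derivation:
'N': A..Z range, ord('N') − ord('A') = 13
'a': a..z range, 26 + ord('a') − ord('a') = 26
'd': a..z range, 26 + ord('d') − ord('a') = 29
'j': a..z range, 26 + ord('j') − ord('a') = 35
'K': A..Z range, ord('K') − ord('A') = 10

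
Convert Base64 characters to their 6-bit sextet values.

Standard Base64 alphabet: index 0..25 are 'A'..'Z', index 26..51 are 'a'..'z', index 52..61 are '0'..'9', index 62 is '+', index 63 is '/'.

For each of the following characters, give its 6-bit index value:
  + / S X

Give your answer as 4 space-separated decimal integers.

Answer: 62 63 18 23

Derivation:
'+': index 62
'/': index 63
'S': A..Z range, ord('S') − ord('A') = 18
'X': A..Z range, ord('X') − ord('A') = 23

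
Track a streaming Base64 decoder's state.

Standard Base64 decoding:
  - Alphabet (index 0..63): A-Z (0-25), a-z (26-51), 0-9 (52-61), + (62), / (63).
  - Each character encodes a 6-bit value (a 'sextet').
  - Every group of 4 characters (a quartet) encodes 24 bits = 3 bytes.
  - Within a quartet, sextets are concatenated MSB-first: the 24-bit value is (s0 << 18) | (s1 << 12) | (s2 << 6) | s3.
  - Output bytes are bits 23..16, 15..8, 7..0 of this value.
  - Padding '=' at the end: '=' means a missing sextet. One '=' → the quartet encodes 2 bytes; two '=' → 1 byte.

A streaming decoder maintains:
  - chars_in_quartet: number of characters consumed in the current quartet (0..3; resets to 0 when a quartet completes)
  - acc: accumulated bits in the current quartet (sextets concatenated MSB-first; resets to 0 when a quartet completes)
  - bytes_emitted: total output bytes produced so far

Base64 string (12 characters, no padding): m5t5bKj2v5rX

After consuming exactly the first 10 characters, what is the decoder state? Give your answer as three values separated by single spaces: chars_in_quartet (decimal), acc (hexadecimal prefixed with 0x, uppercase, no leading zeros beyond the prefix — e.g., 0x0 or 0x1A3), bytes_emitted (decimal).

After char 0 ('m'=38): chars_in_quartet=1 acc=0x26 bytes_emitted=0
After char 1 ('5'=57): chars_in_quartet=2 acc=0x9B9 bytes_emitted=0
After char 2 ('t'=45): chars_in_quartet=3 acc=0x26E6D bytes_emitted=0
After char 3 ('5'=57): chars_in_quartet=4 acc=0x9B9B79 -> emit 9B 9B 79, reset; bytes_emitted=3
After char 4 ('b'=27): chars_in_quartet=1 acc=0x1B bytes_emitted=3
After char 5 ('K'=10): chars_in_quartet=2 acc=0x6CA bytes_emitted=3
After char 6 ('j'=35): chars_in_quartet=3 acc=0x1B2A3 bytes_emitted=3
After char 7 ('2'=54): chars_in_quartet=4 acc=0x6CA8F6 -> emit 6C A8 F6, reset; bytes_emitted=6
After char 8 ('v'=47): chars_in_quartet=1 acc=0x2F bytes_emitted=6
After char 9 ('5'=57): chars_in_quartet=2 acc=0xBF9 bytes_emitted=6

Answer: 2 0xBF9 6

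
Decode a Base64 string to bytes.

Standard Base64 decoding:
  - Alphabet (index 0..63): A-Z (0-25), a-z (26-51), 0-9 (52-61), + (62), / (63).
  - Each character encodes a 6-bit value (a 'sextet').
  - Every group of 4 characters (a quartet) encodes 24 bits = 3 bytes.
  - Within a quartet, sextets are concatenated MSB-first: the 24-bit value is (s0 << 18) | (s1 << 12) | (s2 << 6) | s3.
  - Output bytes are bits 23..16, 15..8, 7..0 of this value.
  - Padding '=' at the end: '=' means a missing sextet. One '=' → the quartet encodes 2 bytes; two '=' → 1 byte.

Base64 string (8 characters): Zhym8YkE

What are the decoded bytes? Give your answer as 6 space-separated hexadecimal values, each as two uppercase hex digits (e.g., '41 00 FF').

Answer: 66 1C A6 F1 89 04

Derivation:
After char 0 ('Z'=25): chars_in_quartet=1 acc=0x19 bytes_emitted=0
After char 1 ('h'=33): chars_in_quartet=2 acc=0x661 bytes_emitted=0
After char 2 ('y'=50): chars_in_quartet=3 acc=0x19872 bytes_emitted=0
After char 3 ('m'=38): chars_in_quartet=4 acc=0x661CA6 -> emit 66 1C A6, reset; bytes_emitted=3
After char 4 ('8'=60): chars_in_quartet=1 acc=0x3C bytes_emitted=3
After char 5 ('Y'=24): chars_in_quartet=2 acc=0xF18 bytes_emitted=3
After char 6 ('k'=36): chars_in_quartet=3 acc=0x3C624 bytes_emitted=3
After char 7 ('E'=4): chars_in_quartet=4 acc=0xF18904 -> emit F1 89 04, reset; bytes_emitted=6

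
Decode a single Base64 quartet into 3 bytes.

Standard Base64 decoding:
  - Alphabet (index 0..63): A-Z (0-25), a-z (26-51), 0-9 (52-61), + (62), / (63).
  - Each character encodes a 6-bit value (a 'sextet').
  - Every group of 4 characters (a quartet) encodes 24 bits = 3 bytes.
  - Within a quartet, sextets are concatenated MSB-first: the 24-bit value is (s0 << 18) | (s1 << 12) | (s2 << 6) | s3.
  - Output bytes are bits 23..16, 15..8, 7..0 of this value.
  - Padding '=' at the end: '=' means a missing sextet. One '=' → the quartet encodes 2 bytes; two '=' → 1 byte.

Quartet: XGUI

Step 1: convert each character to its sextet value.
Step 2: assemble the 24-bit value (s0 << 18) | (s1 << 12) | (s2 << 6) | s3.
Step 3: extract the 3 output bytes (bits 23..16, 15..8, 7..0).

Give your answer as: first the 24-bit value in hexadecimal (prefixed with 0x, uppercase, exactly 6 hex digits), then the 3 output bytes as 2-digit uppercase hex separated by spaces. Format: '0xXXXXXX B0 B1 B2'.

Sextets: X=23, G=6, U=20, I=8
24-bit: (23<<18) | (6<<12) | (20<<6) | 8
      = 0x5C0000 | 0x006000 | 0x000500 | 0x000008
      = 0x5C6508
Bytes: (v>>16)&0xFF=5C, (v>>8)&0xFF=65, v&0xFF=08

Answer: 0x5C6508 5C 65 08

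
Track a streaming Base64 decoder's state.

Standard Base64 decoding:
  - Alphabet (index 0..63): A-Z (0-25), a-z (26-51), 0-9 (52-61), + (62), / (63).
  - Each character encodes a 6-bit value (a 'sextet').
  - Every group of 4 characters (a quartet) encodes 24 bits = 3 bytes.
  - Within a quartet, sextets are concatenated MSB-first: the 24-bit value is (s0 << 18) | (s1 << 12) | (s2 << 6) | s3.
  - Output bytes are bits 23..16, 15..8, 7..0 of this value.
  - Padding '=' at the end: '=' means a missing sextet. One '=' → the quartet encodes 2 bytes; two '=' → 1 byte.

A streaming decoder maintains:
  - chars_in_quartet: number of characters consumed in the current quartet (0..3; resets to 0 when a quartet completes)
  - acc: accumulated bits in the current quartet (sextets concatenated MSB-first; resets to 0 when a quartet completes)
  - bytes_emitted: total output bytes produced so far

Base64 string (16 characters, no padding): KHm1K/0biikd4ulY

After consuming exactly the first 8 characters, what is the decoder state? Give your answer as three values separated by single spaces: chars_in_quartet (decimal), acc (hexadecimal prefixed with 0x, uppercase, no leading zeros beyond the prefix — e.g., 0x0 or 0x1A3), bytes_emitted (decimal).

After char 0 ('K'=10): chars_in_quartet=1 acc=0xA bytes_emitted=0
After char 1 ('H'=7): chars_in_quartet=2 acc=0x287 bytes_emitted=0
After char 2 ('m'=38): chars_in_quartet=3 acc=0xA1E6 bytes_emitted=0
After char 3 ('1'=53): chars_in_quartet=4 acc=0x2879B5 -> emit 28 79 B5, reset; bytes_emitted=3
After char 4 ('K'=10): chars_in_quartet=1 acc=0xA bytes_emitted=3
After char 5 ('/'=63): chars_in_quartet=2 acc=0x2BF bytes_emitted=3
After char 6 ('0'=52): chars_in_quartet=3 acc=0xAFF4 bytes_emitted=3
After char 7 ('b'=27): chars_in_quartet=4 acc=0x2BFD1B -> emit 2B FD 1B, reset; bytes_emitted=6

Answer: 0 0x0 6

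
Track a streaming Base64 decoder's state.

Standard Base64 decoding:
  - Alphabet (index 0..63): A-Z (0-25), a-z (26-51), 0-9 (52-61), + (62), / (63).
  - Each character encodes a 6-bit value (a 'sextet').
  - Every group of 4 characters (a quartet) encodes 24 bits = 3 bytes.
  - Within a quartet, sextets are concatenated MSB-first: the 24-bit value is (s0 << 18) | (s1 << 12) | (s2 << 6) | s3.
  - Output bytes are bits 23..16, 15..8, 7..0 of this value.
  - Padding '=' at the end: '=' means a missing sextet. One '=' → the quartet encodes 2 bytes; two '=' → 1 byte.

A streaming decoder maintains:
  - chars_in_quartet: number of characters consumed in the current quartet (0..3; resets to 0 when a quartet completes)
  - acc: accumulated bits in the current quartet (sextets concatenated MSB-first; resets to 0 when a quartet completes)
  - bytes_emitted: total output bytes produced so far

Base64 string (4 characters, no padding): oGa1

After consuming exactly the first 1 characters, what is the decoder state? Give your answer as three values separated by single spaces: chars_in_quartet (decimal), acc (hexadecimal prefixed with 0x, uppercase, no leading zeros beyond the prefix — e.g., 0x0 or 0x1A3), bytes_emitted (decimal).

Answer: 1 0x28 0

Derivation:
After char 0 ('o'=40): chars_in_quartet=1 acc=0x28 bytes_emitted=0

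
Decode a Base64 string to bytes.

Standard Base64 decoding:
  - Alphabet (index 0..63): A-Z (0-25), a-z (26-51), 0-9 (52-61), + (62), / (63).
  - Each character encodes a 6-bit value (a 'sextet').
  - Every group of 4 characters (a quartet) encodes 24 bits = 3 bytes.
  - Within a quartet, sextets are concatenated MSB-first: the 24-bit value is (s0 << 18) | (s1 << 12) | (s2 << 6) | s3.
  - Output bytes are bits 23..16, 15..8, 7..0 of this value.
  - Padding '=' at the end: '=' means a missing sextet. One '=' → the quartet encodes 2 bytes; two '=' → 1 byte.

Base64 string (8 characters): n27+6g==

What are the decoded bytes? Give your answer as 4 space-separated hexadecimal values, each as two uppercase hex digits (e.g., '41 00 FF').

After char 0 ('n'=39): chars_in_quartet=1 acc=0x27 bytes_emitted=0
After char 1 ('2'=54): chars_in_quartet=2 acc=0x9F6 bytes_emitted=0
After char 2 ('7'=59): chars_in_quartet=3 acc=0x27DBB bytes_emitted=0
After char 3 ('+'=62): chars_in_quartet=4 acc=0x9F6EFE -> emit 9F 6E FE, reset; bytes_emitted=3
After char 4 ('6'=58): chars_in_quartet=1 acc=0x3A bytes_emitted=3
After char 5 ('g'=32): chars_in_quartet=2 acc=0xEA0 bytes_emitted=3
Padding '==': partial quartet acc=0xEA0 -> emit EA; bytes_emitted=4

Answer: 9F 6E FE EA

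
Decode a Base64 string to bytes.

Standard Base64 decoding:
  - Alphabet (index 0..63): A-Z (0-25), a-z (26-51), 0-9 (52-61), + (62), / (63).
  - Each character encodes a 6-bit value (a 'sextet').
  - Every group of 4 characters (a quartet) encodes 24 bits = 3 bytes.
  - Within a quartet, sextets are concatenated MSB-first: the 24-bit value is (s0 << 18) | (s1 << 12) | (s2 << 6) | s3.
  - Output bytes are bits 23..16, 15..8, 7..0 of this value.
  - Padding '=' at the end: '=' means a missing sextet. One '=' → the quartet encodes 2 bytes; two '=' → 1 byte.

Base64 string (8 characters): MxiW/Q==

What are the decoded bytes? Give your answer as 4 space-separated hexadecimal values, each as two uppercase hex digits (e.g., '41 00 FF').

Answer: 33 18 96 FD

Derivation:
After char 0 ('M'=12): chars_in_quartet=1 acc=0xC bytes_emitted=0
After char 1 ('x'=49): chars_in_quartet=2 acc=0x331 bytes_emitted=0
After char 2 ('i'=34): chars_in_quartet=3 acc=0xCC62 bytes_emitted=0
After char 3 ('W'=22): chars_in_quartet=4 acc=0x331896 -> emit 33 18 96, reset; bytes_emitted=3
After char 4 ('/'=63): chars_in_quartet=1 acc=0x3F bytes_emitted=3
After char 5 ('Q'=16): chars_in_quartet=2 acc=0xFD0 bytes_emitted=3
Padding '==': partial quartet acc=0xFD0 -> emit FD; bytes_emitted=4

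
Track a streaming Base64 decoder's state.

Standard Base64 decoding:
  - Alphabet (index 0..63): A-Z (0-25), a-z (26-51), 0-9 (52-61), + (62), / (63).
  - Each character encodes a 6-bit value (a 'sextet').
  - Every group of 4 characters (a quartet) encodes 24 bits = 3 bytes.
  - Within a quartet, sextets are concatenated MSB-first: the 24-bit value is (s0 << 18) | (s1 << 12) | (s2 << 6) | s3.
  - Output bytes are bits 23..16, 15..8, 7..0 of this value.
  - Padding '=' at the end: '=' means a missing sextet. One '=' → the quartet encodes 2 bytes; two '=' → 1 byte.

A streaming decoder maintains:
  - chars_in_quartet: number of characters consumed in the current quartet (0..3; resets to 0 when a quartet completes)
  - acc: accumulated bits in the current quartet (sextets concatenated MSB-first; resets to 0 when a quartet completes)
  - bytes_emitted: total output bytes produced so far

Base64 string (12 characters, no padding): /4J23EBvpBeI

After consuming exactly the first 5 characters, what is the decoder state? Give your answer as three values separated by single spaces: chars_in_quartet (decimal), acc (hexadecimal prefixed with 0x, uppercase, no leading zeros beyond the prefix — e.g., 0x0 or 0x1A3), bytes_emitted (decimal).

After char 0 ('/'=63): chars_in_quartet=1 acc=0x3F bytes_emitted=0
After char 1 ('4'=56): chars_in_quartet=2 acc=0xFF8 bytes_emitted=0
After char 2 ('J'=9): chars_in_quartet=3 acc=0x3FE09 bytes_emitted=0
After char 3 ('2'=54): chars_in_quartet=4 acc=0xFF8276 -> emit FF 82 76, reset; bytes_emitted=3
After char 4 ('3'=55): chars_in_quartet=1 acc=0x37 bytes_emitted=3

Answer: 1 0x37 3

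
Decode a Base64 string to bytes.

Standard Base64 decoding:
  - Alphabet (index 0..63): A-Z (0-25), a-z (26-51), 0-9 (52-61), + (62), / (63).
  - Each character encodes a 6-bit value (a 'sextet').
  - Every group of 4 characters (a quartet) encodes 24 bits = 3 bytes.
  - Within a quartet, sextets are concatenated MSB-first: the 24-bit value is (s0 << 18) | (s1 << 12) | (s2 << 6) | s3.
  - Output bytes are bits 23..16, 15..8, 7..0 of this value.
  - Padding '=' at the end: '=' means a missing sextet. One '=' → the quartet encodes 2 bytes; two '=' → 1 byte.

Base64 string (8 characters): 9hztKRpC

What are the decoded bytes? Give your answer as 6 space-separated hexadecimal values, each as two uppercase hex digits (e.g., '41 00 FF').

After char 0 ('9'=61): chars_in_quartet=1 acc=0x3D bytes_emitted=0
After char 1 ('h'=33): chars_in_quartet=2 acc=0xF61 bytes_emitted=0
After char 2 ('z'=51): chars_in_quartet=3 acc=0x3D873 bytes_emitted=0
After char 3 ('t'=45): chars_in_quartet=4 acc=0xF61CED -> emit F6 1C ED, reset; bytes_emitted=3
After char 4 ('K'=10): chars_in_quartet=1 acc=0xA bytes_emitted=3
After char 5 ('R'=17): chars_in_quartet=2 acc=0x291 bytes_emitted=3
After char 6 ('p'=41): chars_in_quartet=3 acc=0xA469 bytes_emitted=3
After char 7 ('C'=2): chars_in_quartet=4 acc=0x291A42 -> emit 29 1A 42, reset; bytes_emitted=6

Answer: F6 1C ED 29 1A 42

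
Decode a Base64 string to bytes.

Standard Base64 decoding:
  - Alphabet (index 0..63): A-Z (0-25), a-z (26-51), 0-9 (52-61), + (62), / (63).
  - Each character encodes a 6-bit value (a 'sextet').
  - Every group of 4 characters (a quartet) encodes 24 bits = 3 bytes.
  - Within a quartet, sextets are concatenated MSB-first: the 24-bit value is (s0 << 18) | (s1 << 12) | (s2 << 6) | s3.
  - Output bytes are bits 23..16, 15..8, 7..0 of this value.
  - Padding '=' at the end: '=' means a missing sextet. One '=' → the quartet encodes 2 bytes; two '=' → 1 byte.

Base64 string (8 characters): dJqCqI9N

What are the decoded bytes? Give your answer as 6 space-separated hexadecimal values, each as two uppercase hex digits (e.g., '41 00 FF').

After char 0 ('d'=29): chars_in_quartet=1 acc=0x1D bytes_emitted=0
After char 1 ('J'=9): chars_in_quartet=2 acc=0x749 bytes_emitted=0
After char 2 ('q'=42): chars_in_quartet=3 acc=0x1D26A bytes_emitted=0
After char 3 ('C'=2): chars_in_quartet=4 acc=0x749A82 -> emit 74 9A 82, reset; bytes_emitted=3
After char 4 ('q'=42): chars_in_quartet=1 acc=0x2A bytes_emitted=3
After char 5 ('I'=8): chars_in_quartet=2 acc=0xA88 bytes_emitted=3
After char 6 ('9'=61): chars_in_quartet=3 acc=0x2A23D bytes_emitted=3
After char 7 ('N'=13): chars_in_quartet=4 acc=0xA88F4D -> emit A8 8F 4D, reset; bytes_emitted=6

Answer: 74 9A 82 A8 8F 4D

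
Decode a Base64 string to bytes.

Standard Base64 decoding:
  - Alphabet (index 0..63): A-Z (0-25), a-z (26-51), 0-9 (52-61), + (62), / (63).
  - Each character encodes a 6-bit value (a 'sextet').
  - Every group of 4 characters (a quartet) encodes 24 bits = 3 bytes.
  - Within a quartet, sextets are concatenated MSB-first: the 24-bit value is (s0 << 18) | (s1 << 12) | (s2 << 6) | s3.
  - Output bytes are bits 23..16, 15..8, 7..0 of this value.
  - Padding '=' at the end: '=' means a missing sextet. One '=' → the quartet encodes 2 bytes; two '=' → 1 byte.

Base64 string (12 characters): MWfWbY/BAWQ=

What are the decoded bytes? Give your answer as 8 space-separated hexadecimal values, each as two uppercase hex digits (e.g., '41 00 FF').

Answer: 31 67 D6 6D 8F C1 01 64

Derivation:
After char 0 ('M'=12): chars_in_quartet=1 acc=0xC bytes_emitted=0
After char 1 ('W'=22): chars_in_quartet=2 acc=0x316 bytes_emitted=0
After char 2 ('f'=31): chars_in_quartet=3 acc=0xC59F bytes_emitted=0
After char 3 ('W'=22): chars_in_quartet=4 acc=0x3167D6 -> emit 31 67 D6, reset; bytes_emitted=3
After char 4 ('b'=27): chars_in_quartet=1 acc=0x1B bytes_emitted=3
After char 5 ('Y'=24): chars_in_quartet=2 acc=0x6D8 bytes_emitted=3
After char 6 ('/'=63): chars_in_quartet=3 acc=0x1B63F bytes_emitted=3
After char 7 ('B'=1): chars_in_quartet=4 acc=0x6D8FC1 -> emit 6D 8F C1, reset; bytes_emitted=6
After char 8 ('A'=0): chars_in_quartet=1 acc=0x0 bytes_emitted=6
After char 9 ('W'=22): chars_in_quartet=2 acc=0x16 bytes_emitted=6
After char 10 ('Q'=16): chars_in_quartet=3 acc=0x590 bytes_emitted=6
Padding '=': partial quartet acc=0x590 -> emit 01 64; bytes_emitted=8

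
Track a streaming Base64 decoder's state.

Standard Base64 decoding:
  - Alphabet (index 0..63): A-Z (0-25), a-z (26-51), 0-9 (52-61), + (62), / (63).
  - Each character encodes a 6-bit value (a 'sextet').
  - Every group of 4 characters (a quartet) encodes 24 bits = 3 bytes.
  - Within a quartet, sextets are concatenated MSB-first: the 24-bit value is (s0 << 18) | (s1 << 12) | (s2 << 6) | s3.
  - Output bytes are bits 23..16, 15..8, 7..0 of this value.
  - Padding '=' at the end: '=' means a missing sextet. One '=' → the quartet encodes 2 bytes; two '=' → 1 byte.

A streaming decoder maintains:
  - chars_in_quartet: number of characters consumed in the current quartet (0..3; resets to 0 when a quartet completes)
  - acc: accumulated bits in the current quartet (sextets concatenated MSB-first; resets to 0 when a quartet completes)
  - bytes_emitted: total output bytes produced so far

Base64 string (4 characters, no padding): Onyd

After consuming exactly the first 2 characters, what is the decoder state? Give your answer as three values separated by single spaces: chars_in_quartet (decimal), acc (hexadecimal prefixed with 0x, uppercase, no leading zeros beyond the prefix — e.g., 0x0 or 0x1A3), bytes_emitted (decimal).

Answer: 2 0x3A7 0

Derivation:
After char 0 ('O'=14): chars_in_quartet=1 acc=0xE bytes_emitted=0
After char 1 ('n'=39): chars_in_quartet=2 acc=0x3A7 bytes_emitted=0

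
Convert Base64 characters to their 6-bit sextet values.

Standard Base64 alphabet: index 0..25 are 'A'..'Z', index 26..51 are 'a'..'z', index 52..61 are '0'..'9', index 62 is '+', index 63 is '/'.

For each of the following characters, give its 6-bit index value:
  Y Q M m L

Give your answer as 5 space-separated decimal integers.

Answer: 24 16 12 38 11

Derivation:
'Y': A..Z range, ord('Y') − ord('A') = 24
'Q': A..Z range, ord('Q') − ord('A') = 16
'M': A..Z range, ord('M') − ord('A') = 12
'm': a..z range, 26 + ord('m') − ord('a') = 38
'L': A..Z range, ord('L') − ord('A') = 11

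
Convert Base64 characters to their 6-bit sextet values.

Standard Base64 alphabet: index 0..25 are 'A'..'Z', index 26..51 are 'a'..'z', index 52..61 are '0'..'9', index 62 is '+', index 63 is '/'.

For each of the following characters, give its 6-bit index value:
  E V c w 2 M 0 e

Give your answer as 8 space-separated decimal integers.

'E': A..Z range, ord('E') − ord('A') = 4
'V': A..Z range, ord('V') − ord('A') = 21
'c': a..z range, 26 + ord('c') − ord('a') = 28
'w': a..z range, 26 + ord('w') − ord('a') = 48
'2': 0..9 range, 52 + ord('2') − ord('0') = 54
'M': A..Z range, ord('M') − ord('A') = 12
'0': 0..9 range, 52 + ord('0') − ord('0') = 52
'e': a..z range, 26 + ord('e') − ord('a') = 30

Answer: 4 21 28 48 54 12 52 30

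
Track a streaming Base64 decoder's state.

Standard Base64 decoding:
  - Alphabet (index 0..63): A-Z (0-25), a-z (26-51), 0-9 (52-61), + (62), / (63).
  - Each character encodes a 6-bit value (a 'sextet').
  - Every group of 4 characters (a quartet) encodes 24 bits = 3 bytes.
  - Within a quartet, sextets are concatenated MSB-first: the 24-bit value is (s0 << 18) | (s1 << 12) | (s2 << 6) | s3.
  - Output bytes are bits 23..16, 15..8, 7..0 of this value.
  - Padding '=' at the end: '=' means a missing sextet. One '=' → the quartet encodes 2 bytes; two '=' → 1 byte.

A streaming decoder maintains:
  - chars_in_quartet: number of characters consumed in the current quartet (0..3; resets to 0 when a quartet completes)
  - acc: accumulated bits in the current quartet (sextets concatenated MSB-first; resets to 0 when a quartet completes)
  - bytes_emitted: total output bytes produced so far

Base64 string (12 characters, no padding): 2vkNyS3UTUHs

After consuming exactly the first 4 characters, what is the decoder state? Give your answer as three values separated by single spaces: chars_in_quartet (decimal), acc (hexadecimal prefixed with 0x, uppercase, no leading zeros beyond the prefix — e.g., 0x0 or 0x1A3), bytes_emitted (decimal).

After char 0 ('2'=54): chars_in_quartet=1 acc=0x36 bytes_emitted=0
After char 1 ('v'=47): chars_in_quartet=2 acc=0xDAF bytes_emitted=0
After char 2 ('k'=36): chars_in_quartet=3 acc=0x36BE4 bytes_emitted=0
After char 3 ('N'=13): chars_in_quartet=4 acc=0xDAF90D -> emit DA F9 0D, reset; bytes_emitted=3

Answer: 0 0x0 3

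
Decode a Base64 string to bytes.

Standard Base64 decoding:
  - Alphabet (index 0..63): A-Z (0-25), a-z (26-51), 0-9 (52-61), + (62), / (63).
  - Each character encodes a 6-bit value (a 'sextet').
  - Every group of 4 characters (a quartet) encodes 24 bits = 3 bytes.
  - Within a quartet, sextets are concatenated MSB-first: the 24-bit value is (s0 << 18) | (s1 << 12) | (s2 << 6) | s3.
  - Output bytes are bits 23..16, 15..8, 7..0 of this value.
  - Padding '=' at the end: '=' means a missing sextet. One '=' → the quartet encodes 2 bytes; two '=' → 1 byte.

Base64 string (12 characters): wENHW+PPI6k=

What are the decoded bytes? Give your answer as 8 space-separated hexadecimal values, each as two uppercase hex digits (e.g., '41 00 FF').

Answer: C0 43 47 5B E3 CF 23 A9

Derivation:
After char 0 ('w'=48): chars_in_quartet=1 acc=0x30 bytes_emitted=0
After char 1 ('E'=4): chars_in_quartet=2 acc=0xC04 bytes_emitted=0
After char 2 ('N'=13): chars_in_quartet=3 acc=0x3010D bytes_emitted=0
After char 3 ('H'=7): chars_in_quartet=4 acc=0xC04347 -> emit C0 43 47, reset; bytes_emitted=3
After char 4 ('W'=22): chars_in_quartet=1 acc=0x16 bytes_emitted=3
After char 5 ('+'=62): chars_in_quartet=2 acc=0x5BE bytes_emitted=3
After char 6 ('P'=15): chars_in_quartet=3 acc=0x16F8F bytes_emitted=3
After char 7 ('P'=15): chars_in_quartet=4 acc=0x5BE3CF -> emit 5B E3 CF, reset; bytes_emitted=6
After char 8 ('I'=8): chars_in_quartet=1 acc=0x8 bytes_emitted=6
After char 9 ('6'=58): chars_in_quartet=2 acc=0x23A bytes_emitted=6
After char 10 ('k'=36): chars_in_quartet=3 acc=0x8EA4 bytes_emitted=6
Padding '=': partial quartet acc=0x8EA4 -> emit 23 A9; bytes_emitted=8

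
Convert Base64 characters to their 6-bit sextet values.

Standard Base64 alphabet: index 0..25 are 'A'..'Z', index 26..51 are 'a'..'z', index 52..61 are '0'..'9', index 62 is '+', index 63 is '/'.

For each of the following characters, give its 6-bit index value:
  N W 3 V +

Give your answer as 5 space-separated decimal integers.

Answer: 13 22 55 21 62

Derivation:
'N': A..Z range, ord('N') − ord('A') = 13
'W': A..Z range, ord('W') − ord('A') = 22
'3': 0..9 range, 52 + ord('3') − ord('0') = 55
'V': A..Z range, ord('V') − ord('A') = 21
'+': index 62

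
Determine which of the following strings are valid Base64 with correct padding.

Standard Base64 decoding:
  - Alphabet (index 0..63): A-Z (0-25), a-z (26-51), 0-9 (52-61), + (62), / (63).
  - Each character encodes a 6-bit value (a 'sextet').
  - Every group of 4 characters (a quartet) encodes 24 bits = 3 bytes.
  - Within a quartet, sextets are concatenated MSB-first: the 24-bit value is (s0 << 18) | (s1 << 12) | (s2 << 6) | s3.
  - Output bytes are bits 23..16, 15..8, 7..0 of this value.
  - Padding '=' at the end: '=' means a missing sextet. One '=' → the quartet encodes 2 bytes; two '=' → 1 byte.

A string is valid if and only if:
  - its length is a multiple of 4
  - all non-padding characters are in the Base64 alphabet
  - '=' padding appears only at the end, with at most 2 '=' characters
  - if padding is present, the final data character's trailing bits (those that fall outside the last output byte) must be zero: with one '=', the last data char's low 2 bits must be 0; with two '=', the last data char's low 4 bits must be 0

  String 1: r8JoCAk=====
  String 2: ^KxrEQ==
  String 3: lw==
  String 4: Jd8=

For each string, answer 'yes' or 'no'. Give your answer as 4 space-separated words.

Answer: no no yes yes

Derivation:
String 1: 'r8JoCAk=====' → invalid (5 pad chars (max 2))
String 2: '^KxrEQ==' → invalid (bad char(s): ['^'])
String 3: 'lw==' → valid
String 4: 'Jd8=' → valid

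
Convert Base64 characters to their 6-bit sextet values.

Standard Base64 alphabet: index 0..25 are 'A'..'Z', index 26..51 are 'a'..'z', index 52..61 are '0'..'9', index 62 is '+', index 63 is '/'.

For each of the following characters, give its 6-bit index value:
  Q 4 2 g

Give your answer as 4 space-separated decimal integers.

'Q': A..Z range, ord('Q') − ord('A') = 16
'4': 0..9 range, 52 + ord('4') − ord('0') = 56
'2': 0..9 range, 52 + ord('2') − ord('0') = 54
'g': a..z range, 26 + ord('g') − ord('a') = 32

Answer: 16 56 54 32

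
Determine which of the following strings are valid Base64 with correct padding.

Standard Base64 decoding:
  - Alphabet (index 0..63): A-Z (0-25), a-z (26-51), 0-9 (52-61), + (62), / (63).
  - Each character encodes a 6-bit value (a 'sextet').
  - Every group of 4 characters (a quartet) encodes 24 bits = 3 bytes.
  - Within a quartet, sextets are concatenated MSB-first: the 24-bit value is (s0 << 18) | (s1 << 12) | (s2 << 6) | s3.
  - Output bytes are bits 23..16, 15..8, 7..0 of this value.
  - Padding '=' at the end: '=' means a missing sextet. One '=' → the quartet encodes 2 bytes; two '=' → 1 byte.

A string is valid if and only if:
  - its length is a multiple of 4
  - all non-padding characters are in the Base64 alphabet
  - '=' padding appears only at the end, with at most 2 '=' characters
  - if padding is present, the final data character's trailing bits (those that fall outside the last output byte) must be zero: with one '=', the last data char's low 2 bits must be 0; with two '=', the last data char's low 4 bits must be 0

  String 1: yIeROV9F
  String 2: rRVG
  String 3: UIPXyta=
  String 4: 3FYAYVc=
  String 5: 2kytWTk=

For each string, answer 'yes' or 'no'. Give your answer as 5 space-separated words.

Answer: yes yes no yes yes

Derivation:
String 1: 'yIeROV9F' → valid
String 2: 'rRVG' → valid
String 3: 'UIPXyta=' → invalid (bad trailing bits)
String 4: '3FYAYVc=' → valid
String 5: '2kytWTk=' → valid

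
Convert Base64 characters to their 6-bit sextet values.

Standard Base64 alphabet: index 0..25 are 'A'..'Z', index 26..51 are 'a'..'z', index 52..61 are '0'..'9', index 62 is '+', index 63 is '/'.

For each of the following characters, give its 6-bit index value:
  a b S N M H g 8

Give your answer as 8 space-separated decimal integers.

'a': a..z range, 26 + ord('a') − ord('a') = 26
'b': a..z range, 26 + ord('b') − ord('a') = 27
'S': A..Z range, ord('S') − ord('A') = 18
'N': A..Z range, ord('N') − ord('A') = 13
'M': A..Z range, ord('M') − ord('A') = 12
'H': A..Z range, ord('H') − ord('A') = 7
'g': a..z range, 26 + ord('g') − ord('a') = 32
'8': 0..9 range, 52 + ord('8') − ord('0') = 60

Answer: 26 27 18 13 12 7 32 60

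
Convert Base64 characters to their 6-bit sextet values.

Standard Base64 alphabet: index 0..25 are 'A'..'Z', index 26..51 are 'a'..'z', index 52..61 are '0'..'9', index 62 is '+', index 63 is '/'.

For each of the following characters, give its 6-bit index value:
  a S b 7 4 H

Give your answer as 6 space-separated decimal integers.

Answer: 26 18 27 59 56 7

Derivation:
'a': a..z range, 26 + ord('a') − ord('a') = 26
'S': A..Z range, ord('S') − ord('A') = 18
'b': a..z range, 26 + ord('b') − ord('a') = 27
'7': 0..9 range, 52 + ord('7') − ord('0') = 59
'4': 0..9 range, 52 + ord('4') − ord('0') = 56
'H': A..Z range, ord('H') − ord('A') = 7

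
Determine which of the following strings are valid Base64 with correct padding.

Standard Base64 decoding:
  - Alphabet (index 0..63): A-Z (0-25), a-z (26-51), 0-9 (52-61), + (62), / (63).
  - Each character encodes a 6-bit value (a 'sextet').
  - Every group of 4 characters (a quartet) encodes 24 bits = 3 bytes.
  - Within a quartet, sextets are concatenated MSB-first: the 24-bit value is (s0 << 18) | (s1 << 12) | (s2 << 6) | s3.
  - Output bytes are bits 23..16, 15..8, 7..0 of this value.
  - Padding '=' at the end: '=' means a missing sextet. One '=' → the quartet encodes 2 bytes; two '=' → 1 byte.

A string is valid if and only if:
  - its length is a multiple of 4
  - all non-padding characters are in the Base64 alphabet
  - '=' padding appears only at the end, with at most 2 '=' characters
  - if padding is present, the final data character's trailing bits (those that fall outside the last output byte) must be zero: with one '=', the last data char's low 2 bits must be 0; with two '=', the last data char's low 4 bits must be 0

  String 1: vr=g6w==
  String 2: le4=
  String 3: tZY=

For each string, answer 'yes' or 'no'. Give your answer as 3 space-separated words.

Answer: no yes yes

Derivation:
String 1: 'vr=g6w==' → invalid (bad char(s): ['=']; '=' in middle)
String 2: 'le4=' → valid
String 3: 'tZY=' → valid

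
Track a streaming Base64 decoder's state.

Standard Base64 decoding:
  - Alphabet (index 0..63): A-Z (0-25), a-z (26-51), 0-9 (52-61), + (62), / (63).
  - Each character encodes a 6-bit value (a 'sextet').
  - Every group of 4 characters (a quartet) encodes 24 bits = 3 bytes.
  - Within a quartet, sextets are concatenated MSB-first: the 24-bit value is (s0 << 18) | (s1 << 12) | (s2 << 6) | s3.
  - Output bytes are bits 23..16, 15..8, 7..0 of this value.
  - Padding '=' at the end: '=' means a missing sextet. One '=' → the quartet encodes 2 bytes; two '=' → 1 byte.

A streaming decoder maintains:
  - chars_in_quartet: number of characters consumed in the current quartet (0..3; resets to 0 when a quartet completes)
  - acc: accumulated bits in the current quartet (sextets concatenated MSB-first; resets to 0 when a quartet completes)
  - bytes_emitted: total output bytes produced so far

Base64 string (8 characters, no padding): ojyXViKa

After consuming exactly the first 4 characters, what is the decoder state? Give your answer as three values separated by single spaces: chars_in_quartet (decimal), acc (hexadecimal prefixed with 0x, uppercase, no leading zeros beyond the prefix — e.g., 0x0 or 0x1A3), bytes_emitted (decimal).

After char 0 ('o'=40): chars_in_quartet=1 acc=0x28 bytes_emitted=0
After char 1 ('j'=35): chars_in_quartet=2 acc=0xA23 bytes_emitted=0
After char 2 ('y'=50): chars_in_quartet=3 acc=0x288F2 bytes_emitted=0
After char 3 ('X'=23): chars_in_quartet=4 acc=0xA23C97 -> emit A2 3C 97, reset; bytes_emitted=3

Answer: 0 0x0 3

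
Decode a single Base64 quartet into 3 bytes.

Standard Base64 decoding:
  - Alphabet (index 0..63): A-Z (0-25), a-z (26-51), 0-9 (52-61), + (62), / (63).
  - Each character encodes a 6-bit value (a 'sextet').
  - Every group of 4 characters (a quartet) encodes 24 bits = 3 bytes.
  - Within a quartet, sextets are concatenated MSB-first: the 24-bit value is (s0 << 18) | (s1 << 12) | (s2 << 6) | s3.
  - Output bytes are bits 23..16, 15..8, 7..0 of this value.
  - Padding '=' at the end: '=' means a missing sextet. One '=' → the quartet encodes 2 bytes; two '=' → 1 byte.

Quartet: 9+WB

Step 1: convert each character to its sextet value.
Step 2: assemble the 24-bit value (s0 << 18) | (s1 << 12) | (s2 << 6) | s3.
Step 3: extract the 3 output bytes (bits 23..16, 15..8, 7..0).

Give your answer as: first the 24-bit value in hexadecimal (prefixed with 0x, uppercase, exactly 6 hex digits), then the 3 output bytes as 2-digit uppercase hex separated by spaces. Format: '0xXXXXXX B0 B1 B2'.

Answer: 0xF7E581 F7 E5 81

Derivation:
Sextets: 9=61, +=62, W=22, B=1
24-bit: (61<<18) | (62<<12) | (22<<6) | 1
      = 0xF40000 | 0x03E000 | 0x000580 | 0x000001
      = 0xF7E581
Bytes: (v>>16)&0xFF=F7, (v>>8)&0xFF=E5, v&0xFF=81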